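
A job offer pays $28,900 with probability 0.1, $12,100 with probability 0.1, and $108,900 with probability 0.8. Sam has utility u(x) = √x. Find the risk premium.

$5,956

E[u] = 0.1·√28900 + 0.1·√12100 + 0.8·√108900 = 0.1·170 + 0.1·110 + 0.8·330 = 292
CE = (292)² = 85264
Risk premium = EV − CE = 91220 − 85264 = 5956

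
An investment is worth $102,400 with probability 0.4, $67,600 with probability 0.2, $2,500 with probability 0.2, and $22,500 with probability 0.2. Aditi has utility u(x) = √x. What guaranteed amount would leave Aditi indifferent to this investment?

$48,400

E[u] = 0.4·√102400 + 0.2·√67600 + 0.2·√2500 + 0.2·√22500 = 0.4·320 + 0.2·260 + 0.2·50 + 0.2·150 = 220
CE = (220)² = 48400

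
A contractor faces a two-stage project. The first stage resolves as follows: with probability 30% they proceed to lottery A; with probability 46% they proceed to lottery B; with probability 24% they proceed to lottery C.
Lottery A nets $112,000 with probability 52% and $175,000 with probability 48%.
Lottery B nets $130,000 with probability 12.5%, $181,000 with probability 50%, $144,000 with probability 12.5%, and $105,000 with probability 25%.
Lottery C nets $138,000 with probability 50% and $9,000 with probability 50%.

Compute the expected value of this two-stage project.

EV(A) = 0.52 × 112000 + 0.48 × 175000 = 58240 + 84000 = 142240
EV(B) = 0.125 × 130000 + 0.5 × 181000 + 0.125 × 144000 + 0.25 × 105000 = 16250 + 90500 + 18000 + 26250 = 151000
EV(C) = 0.5 × 138000 + 0.5 × 9000 = 69000 + 4500 = 73500
Overall = 0.3 × 142240 + 0.46 × 151000 + 0.24 × 73500 = 42672 + 69460 + 17640 = 129772

$129,772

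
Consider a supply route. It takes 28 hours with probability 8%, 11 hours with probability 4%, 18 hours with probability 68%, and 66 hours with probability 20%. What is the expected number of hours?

28.12 hours

EV = 0.08 × 28 + 0.04 × 11 + 0.68 × 18 + 0.2 × 66 = 2.24 + 0.44 + 12.24 + 13.2 = 28.12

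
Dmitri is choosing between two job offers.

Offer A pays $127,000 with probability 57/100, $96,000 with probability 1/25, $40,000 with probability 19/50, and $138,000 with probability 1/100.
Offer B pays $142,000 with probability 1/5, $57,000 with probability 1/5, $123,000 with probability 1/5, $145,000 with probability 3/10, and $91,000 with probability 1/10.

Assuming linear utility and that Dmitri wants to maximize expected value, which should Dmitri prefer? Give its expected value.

Offer A = 57/100 × 127000 + 1/25 × 96000 + 19/50 × 40000 + 1/100 × 138000 = 72390 + 3840 + 15200 + 1380 = 92810
Offer B = 1/5 × 142000 + 1/5 × 57000 + 1/5 × 123000 + 3/10 × 145000 + 1/10 × 91000 = 28400 + 11400 + 24600 + 43500 + 9100 = 117000

Offer B ($117,000)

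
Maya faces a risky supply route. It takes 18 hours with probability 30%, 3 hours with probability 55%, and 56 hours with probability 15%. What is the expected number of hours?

EV = 0.3 × 18 + 0.55 × 3 + 0.15 × 56 = 5.4 + 1.65 + 8.4 = 15.45

15.45 hours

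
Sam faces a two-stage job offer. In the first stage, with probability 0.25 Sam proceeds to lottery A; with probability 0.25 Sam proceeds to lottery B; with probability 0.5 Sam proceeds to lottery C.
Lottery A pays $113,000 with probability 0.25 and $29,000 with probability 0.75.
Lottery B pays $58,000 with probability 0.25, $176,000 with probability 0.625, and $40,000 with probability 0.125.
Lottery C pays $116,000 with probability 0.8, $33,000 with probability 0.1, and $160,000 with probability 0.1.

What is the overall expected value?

EV(A) = 0.25 × 113000 + 0.75 × 29000 = 28250 + 21750 = 50000
EV(B) = 0.25 × 58000 + 0.625 × 176000 + 0.125 × 40000 = 14500 + 110000 + 5000 = 129500
EV(C) = 0.8 × 116000 + 0.1 × 33000 + 0.1 × 160000 = 92800 + 3300 + 16000 = 112100
Overall = 0.25 × 50000 + 0.25 × 129500 + 0.5 × 112100 = 12500 + 32375 + 56050 = 100925

$100,925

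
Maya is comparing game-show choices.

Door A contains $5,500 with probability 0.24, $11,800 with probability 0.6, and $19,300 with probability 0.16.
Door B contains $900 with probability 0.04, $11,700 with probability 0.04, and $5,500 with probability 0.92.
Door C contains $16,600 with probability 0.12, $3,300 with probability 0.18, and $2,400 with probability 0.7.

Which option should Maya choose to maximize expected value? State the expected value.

Door A = 0.24 × 5500 + 0.6 × 11800 + 0.16 × 19300 = 1320 + 7080 + 3088 = 11488
Door B = 0.04 × 900 + 0.04 × 11700 + 0.92 × 5500 = 36 + 468 + 5060 = 5564
Door C = 0.12 × 16600 + 0.18 × 3300 + 0.7 × 2400 = 1992 + 594 + 1680 = 4266

Door A ($11,488)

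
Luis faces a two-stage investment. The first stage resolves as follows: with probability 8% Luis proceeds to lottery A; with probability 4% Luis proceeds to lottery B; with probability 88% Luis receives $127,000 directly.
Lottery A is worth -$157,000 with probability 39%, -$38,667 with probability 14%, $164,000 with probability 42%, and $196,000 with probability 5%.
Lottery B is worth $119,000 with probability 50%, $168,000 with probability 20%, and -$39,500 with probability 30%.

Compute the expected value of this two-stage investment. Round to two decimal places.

$115,972.93

EV(A) = 0.39 × (-157000) + 0.14 × (-38667) + 0.42 × 164000 + 0.05 × 196000 = -61230 − 5413.38 + 68880 + 9800 = 12036.62
EV(B) = 0.5 × 119000 + 0.2 × 168000 + 0.3 × (-39500) = 59500 + 33600 − 11850 = 81250
Branch C: 127000 (certain)
Overall = 0.08 × 12036.62 + 0.04 × 81250 + 0.88 × 127000 = 962.9296 + 3250 + 111760 = 115972.9296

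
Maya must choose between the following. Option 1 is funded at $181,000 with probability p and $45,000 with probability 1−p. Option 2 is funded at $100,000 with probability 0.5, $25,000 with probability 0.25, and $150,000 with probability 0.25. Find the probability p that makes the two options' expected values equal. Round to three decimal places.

p = 0.358

EV(Option 2) = 0.5 × 100000 + 0.25 × 25000 + 0.25 × 150000 = 50000 + 6250 + 37500 = 93750
p·181000 + (1−p)·45000 = 93750
136000p + 45000 = 93750
p = (93750 − 45000) / 136000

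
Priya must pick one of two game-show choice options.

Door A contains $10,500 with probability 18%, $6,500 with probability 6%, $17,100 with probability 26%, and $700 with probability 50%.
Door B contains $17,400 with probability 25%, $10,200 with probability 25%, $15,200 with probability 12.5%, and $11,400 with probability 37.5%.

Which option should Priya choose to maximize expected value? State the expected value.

Door B ($13,075)

Door A = 0.18 × 10500 + 0.06 × 6500 + 0.26 × 17100 + 0.5 × 700 = 1890 + 390 + 4446 + 350 = 7076
Door B = 0.25 × 17400 + 0.25 × 10200 + 0.125 × 15200 + 0.375 × 11400 = 4350 + 2550 + 1900 + 4275 = 13075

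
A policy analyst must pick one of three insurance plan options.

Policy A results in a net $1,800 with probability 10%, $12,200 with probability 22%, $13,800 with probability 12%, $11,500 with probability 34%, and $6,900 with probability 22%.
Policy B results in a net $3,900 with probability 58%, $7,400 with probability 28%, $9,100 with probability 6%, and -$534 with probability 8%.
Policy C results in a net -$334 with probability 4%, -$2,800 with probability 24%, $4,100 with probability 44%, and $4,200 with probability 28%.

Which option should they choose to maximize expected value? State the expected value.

Policy A = 0.1 × 1800 + 0.22 × 12200 + 0.12 × 13800 + 0.34 × 11500 + 0.22 × 6900 = 180 + 2684 + 1656 + 3910 + 1518 = 9948
Policy B = 0.58 × 3900 + 0.28 × 7400 + 0.06 × 9100 + 0.08 × (-534) = 2262 + 2072 + 546 − 42.72 = 4837.28
Policy C = 0.04 × (-334) + 0.24 × (-2800) + 0.44 × 4100 + 0.28 × 4200 = -13.36 − 672 + 1804 + 1176 = 2294.64

Policy A ($9,948)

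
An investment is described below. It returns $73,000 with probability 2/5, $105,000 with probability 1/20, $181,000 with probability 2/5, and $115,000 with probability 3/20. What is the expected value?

EV = 2/5 × 73000 + 1/20 × 105000 + 2/5 × 181000 + 3/20 × 115000 = 29200 + 5250 + 72400 + 17250 = 124100

$124,100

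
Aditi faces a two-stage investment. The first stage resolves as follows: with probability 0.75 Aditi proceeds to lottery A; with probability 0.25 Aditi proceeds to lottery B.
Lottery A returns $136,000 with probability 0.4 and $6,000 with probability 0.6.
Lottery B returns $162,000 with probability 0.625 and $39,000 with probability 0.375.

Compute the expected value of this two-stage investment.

$72,468.75

EV(A) = 0.4 × 136000 + 0.6 × 6000 = 54400 + 3600 = 58000
EV(B) = 0.625 × 162000 + 0.375 × 39000 = 101250 + 14625 = 115875
Overall = 0.75 × 58000 + 0.25 × 115875 = 43500 + 28968.75 = 72468.75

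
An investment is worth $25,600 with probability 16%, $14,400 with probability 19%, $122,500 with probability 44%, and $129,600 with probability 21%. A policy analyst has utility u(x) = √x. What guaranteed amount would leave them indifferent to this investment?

E[u] = 0.16·√25600 + 0.19·√14400 + 0.44·√122500 + 0.21·√129600 = 0.16·160 + 0.19·120 + 0.44·350 + 0.21·360 = 278
CE = (278)² = 77284

$77,284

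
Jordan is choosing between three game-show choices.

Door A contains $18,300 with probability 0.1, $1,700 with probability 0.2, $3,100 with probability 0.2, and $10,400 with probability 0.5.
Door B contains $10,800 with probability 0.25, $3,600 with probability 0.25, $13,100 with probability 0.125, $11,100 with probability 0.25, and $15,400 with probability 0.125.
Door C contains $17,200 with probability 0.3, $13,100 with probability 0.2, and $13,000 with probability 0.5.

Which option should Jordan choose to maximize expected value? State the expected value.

Door A = 0.1 × 18300 + 0.2 × 1700 + 0.2 × 3100 + 0.5 × 10400 = 1830 + 340 + 620 + 5200 = 7990
Door B = 0.25 × 10800 + 0.25 × 3600 + 0.125 × 13100 + 0.25 × 11100 + 0.125 × 15400 = 2700 + 900 + 1637.5 + 2775 + 1925 = 9937.5
Door C = 0.3 × 17200 + 0.2 × 13100 + 0.5 × 13000 = 5160 + 2620 + 6500 = 14280

Door C ($14,280)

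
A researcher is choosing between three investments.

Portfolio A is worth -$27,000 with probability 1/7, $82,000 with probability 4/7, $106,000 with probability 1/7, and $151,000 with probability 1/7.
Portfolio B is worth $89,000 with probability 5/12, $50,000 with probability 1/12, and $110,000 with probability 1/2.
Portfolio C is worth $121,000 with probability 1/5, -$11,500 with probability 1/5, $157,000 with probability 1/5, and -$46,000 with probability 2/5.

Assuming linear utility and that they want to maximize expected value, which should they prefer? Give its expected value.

Portfolio A = 1/7 × (-27000) + 4/7 × 82000 + 1/7 × 106000 + 1/7 × 151000 = -3857.1429 + 46857.1429 + 15142.8571 + 21571.4286 = 79714.2857
Portfolio B = 5/12 × 89000 + 1/12 × 50000 + 1/2 × 110000 = 37083.3333 + 4166.6667 + 55000 = 96250
Portfolio C = 1/5 × 121000 + 1/5 × (-11500) + 1/5 × 157000 + 2/5 × (-46000) = 24200 − 2300 + 31400 − 18400 = 34900

Portfolio B ($96,250)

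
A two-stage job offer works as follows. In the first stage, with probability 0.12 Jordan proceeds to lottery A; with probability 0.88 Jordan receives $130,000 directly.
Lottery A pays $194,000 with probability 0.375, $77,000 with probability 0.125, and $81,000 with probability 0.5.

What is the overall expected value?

$129,145

EV(A) = 0.375 × 194000 + 0.125 × 77000 + 0.5 × 81000 = 72750 + 9625 + 40500 = 122875
Branch B: 130000 (certain)
Overall = 0.12 × 122875 + 0.88 × 130000 = 14745 + 114400 = 129145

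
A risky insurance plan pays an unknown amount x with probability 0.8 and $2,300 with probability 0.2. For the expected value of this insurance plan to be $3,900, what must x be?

0.8·x + 0.2·2300 = 3900
0.8·x = 3900 − 460 = 3440
x = 3440 / 0.8 = 4300

x = $4,300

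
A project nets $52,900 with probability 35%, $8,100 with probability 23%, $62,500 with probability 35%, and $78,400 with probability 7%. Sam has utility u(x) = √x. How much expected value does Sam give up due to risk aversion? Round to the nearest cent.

E[u] = 0.35·√52900 + 0.23·√8100 + 0.35·√62500 + 0.07·√78400 = 0.35·230 + 0.23·90 + 0.35·250 + 0.07·280 = 208.3
CE = (208.3)² = 43388.89
Risk premium = EV − CE = 47741 − 43388.89 = 4352.11

$4,352.11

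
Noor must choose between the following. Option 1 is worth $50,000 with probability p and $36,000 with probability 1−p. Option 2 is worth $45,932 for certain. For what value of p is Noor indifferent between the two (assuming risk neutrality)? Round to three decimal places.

p = 0.709

p·50000 + (1−p)·36000 = 45932
14000p + 36000 = 45932
p = (45932 − 36000) / 14000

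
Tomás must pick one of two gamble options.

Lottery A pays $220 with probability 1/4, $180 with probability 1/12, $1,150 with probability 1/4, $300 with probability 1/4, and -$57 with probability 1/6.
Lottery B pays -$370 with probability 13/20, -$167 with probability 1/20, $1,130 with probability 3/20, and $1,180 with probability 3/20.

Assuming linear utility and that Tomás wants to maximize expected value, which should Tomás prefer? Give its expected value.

Lottery A ($423)

Lottery A = 1/4 × 220 + 1/12 × 180 + 1/4 × 1150 + 1/4 × 300 + 1/6 × (-57) = 55 + 15 + 287.5 + 75 − 9.5 = 423
Lottery B = 13/20 × (-370) + 1/20 × (-167) + 3/20 × 1130 + 3/20 × 1180 = -240.5 − 8.35 + 169.5 + 177 = 97.65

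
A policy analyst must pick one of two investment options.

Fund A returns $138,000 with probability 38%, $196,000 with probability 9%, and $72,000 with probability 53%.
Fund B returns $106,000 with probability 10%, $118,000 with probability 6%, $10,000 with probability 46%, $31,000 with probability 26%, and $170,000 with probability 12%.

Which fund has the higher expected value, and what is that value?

Fund A = 0.38 × 138000 + 0.09 × 196000 + 0.53 × 72000 = 52440 + 17640 + 38160 = 108240
Fund B = 0.1 × 106000 + 0.06 × 118000 + 0.46 × 10000 + 0.26 × 31000 + 0.12 × 170000 = 10600 + 7080 + 4600 + 8060 + 20400 = 50740

Fund A ($108,240)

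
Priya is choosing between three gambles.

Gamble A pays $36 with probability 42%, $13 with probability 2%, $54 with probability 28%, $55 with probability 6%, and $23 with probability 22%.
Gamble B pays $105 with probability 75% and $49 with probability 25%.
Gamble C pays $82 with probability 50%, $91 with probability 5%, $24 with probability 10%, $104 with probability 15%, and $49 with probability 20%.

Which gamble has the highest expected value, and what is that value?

Gamble A = 0.42 × 36 + 0.02 × 13 + 0.28 × 54 + 0.06 × 55 + 0.22 × 23 = 15.12 + 0.26 + 15.12 + 3.3 + 5.06 = 38.86
Gamble B = 0.75 × 105 + 0.25 × 49 = 78.75 + 12.25 = 91
Gamble C = 0.5 × 82 + 0.05 × 91 + 0.1 × 24 + 0.15 × 104 + 0.2 × 49 = 41 + 4.55 + 2.4 + 15.6 + 9.8 = 73.35

Gamble B ($91)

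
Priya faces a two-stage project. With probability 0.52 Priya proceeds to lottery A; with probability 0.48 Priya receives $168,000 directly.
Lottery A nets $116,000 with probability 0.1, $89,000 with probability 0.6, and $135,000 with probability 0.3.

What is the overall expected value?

$135,500

EV(A) = 0.1 × 116000 + 0.6 × 89000 + 0.3 × 135000 = 11600 + 53400 + 40500 = 105500
Branch B: 168000 (certain)
Overall = 0.52 × 105500 + 0.48 × 168000 = 54860 + 80640 = 135500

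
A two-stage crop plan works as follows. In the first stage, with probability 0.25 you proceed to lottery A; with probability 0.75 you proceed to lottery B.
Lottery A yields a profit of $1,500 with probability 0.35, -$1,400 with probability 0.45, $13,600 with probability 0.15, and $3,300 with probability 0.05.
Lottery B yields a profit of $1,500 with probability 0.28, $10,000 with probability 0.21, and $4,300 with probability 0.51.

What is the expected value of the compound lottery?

$4,059.75

EV(A) = 0.35 × 1500 + 0.45 × (-1400) + 0.15 × 13600 + 0.05 × 3300 = 525 − 630 + 2040 + 165 = 2100
EV(B) = 0.28 × 1500 + 0.21 × 10000 + 0.51 × 4300 = 420 + 2100 + 2193 = 4713
Overall = 0.25 × 2100 + 0.75 × 4713 = 525 + 3534.75 = 4059.75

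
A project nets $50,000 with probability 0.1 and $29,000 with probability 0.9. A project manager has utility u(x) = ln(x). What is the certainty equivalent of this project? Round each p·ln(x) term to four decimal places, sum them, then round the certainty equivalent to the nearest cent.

E[u] = 0.1·ln(50000) + 0.9·ln(29000) = 1.0820 + 9.2475 = 10.3295
CE = e^10.3295 ≈ 30622.80

$30,622.80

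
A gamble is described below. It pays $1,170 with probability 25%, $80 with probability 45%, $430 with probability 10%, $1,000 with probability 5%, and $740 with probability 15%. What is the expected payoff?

$532.50

EV = 0.25 × 1170 + 0.45 × 80 + 0.1 × 430 + 0.05 × 1000 + 0.15 × 740 = 292.5 + 36 + 43 + 50 + 111 = 532.5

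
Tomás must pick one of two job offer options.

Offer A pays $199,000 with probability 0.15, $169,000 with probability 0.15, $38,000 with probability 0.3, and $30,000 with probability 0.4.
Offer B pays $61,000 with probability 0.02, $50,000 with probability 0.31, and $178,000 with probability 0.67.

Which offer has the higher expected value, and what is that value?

Offer B ($135,980)

Offer A = 0.15 × 199000 + 0.15 × 169000 + 0.3 × 38000 + 0.4 × 30000 = 29850 + 25350 + 11400 + 12000 = 78600
Offer B = 0.02 × 61000 + 0.31 × 50000 + 0.67 × 178000 = 1220 + 15500 + 119260 = 135980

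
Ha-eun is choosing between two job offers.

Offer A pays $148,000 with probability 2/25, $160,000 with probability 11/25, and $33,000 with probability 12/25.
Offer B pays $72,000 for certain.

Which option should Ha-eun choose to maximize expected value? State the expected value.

Offer A = 2/25 × 148000 + 11/25 × 160000 + 12/25 × 33000 = 11840 + 70400 + 15840 = 98080
Offer B: 72000 (certain)

Offer A ($98,080)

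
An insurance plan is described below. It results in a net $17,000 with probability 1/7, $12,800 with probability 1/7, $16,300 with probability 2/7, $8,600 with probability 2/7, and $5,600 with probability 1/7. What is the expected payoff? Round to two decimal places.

$12,171.43

EV = 1/7 × 17000 + 1/7 × 12800 + 2/7 × 16300 + 2/7 × 8600 + 1/7 × 5600 = 2428.5714 + 1828.5714 + 4657.1429 + 2457.1429 + 800 = 12171.4286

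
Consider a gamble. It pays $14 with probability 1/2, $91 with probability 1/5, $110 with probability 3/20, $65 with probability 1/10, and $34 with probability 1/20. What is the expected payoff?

EV = 1/2 × 14 + 1/5 × 91 + 3/20 × 110 + 1/10 × 65 + 1/20 × 34 = 7 + 18.2 + 16.5 + 6.5 + 1.7 = 49.9

$49.90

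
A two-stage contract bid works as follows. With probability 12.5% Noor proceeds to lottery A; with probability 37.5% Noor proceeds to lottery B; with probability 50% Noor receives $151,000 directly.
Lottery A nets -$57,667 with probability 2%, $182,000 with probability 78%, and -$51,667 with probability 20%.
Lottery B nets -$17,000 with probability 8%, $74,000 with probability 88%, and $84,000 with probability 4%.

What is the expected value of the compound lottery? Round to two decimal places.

$116,979.16

EV(A) = 0.02 × (-57667) + 0.78 × 182000 + 0.2 × (-51667) = -1153.34 + 141960 − 10333.4 = 130473.26
EV(B) = 0.08 × (-17000) + 0.88 × 74000 + 0.04 × 84000 = -1360 + 65120 + 3360 = 67120
Branch C: 151000 (certain)
Overall = 0.125 × 130473.26 + 0.375 × 67120 + 0.5 × 151000 = 16309.1575 + 25170 + 75500 = 116979.1575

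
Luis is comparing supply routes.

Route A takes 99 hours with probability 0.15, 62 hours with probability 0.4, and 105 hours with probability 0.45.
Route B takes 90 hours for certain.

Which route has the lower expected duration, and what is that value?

Route A = 0.15 × 99 + 0.4 × 62 + 0.45 × 105 = 14.85 + 24.8 + 47.25 = 86.9
Route B: 90 (certain)

Route A (86.9 hours)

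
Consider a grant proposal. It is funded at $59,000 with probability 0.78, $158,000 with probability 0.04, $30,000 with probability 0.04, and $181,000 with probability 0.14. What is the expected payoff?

EV = 0.78 × 59000 + 0.04 × 158000 + 0.04 × 30000 + 0.14 × 181000 = 46020 + 6320 + 1200 + 25340 = 78880

$78,880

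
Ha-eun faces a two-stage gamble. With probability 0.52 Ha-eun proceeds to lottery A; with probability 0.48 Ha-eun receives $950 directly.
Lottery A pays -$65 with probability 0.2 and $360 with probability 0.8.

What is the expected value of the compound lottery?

EV(A) = 0.2 × (-65) + 0.8 × 360 = -13 + 288 = 275
Branch B: 950 (certain)
Overall = 0.52 × 275 + 0.48 × 950 = 143 + 456 = 599

$599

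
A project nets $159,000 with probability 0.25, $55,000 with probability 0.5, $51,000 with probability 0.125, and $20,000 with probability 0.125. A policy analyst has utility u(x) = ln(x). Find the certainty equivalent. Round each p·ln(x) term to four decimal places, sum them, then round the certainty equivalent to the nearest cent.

$62,598.71

E[u] = 0.25·ln(159000) + 0.5·ln(55000) + 0.125·ln(51000) + 0.125·ln(20000) = 2.9942 + 5.4575 + 1.3549 + 1.2379 = 11.0445
CE = e^11.0445 ≈ 62598.71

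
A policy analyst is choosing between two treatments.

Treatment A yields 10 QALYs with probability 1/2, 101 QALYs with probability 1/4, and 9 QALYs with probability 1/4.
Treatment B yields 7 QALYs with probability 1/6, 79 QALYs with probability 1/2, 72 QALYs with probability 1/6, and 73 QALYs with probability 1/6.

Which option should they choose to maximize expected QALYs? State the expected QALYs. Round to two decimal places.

Treatment B (64.83 QALYs)

Treatment A = 1/2 × 10 + 1/4 × 101 + 1/4 × 9 = 5 + 25.25 + 2.25 = 32.5
Treatment B = 1/6 × 7 + 1/2 × 79 + 1/6 × 72 + 1/6 × 73 = 1.1667 + 39.5 + 12 + 12.1667 = 64.8333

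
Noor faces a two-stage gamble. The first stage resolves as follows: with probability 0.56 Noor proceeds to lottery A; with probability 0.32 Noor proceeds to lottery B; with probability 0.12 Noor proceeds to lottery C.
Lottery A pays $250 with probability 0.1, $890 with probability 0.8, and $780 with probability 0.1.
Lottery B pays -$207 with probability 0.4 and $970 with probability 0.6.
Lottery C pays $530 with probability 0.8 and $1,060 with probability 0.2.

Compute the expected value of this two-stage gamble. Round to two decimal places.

$692.46

EV(A) = 0.1 × 250 + 0.8 × 890 + 0.1 × 780 = 25 + 712 + 78 = 815
EV(B) = 0.4 × (-207) + 0.6 × 970 = -82.8 + 582 = 499.2
EV(C) = 0.8 × 530 + 0.2 × 1060 = 424 + 212 = 636
Overall = 0.56 × 815 + 0.32 × 499.2 + 0.12 × 636 = 456.4 + 159.744 + 76.32 = 692.464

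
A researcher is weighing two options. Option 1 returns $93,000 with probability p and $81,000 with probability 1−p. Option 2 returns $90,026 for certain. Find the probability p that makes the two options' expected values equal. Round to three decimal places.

p = 0.752

p·93000 + (1−p)·81000 = 90026
12000p + 81000 = 90026
p = (90026 − 81000) / 12000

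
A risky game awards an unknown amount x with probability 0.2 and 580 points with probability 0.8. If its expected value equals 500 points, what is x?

0.2·x + 0.8·580 = 500
0.2·x = 500 − 464 = 36
x = 36 / 0.2 = 180

x = 180 points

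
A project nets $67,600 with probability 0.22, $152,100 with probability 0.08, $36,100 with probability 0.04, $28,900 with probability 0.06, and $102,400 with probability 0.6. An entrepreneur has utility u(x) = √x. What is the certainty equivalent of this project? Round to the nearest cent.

E[u] = 0.22·√67600 + 0.08·√152100 + 0.04·√36100 + 0.06·√28900 + 0.6·√102400 = 0.22·260 + 0.08·390 + 0.04·190 + 0.06·170 + 0.6·320 = 298.2
CE = (298.2)² = 88923.24

$88,923.24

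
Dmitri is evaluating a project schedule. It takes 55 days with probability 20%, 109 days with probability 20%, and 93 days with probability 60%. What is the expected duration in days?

EV = 0.2 × 55 + 0.2 × 109 + 0.6 × 93 = 11 + 21.8 + 55.8 = 88.6

88.6 days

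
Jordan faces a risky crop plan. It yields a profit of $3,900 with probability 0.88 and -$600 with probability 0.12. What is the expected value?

$3,360

EV = 0.88 × 3900 + 0.12 × (-600) = 3432 − 72 = 3360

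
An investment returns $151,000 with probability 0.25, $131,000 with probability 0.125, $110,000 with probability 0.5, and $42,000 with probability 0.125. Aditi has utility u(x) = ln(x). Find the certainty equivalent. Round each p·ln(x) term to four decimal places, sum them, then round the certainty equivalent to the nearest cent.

$107,904.30

E[u] = 0.25·ln(151000) + 0.125·ln(131000) + 0.5·ln(110000) + 0.125·ln(42000) = 2.9813 + 1.4729 + 5.8041 + 1.3307 = 11.5890
CE = e^11.5890 ≈ 107904.30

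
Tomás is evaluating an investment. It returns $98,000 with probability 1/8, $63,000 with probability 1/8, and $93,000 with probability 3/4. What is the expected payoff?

EV = 1/8 × 98000 + 1/8 × 63000 + 3/4 × 93000 = 12250 + 7875 + 69750 = 89875

$89,875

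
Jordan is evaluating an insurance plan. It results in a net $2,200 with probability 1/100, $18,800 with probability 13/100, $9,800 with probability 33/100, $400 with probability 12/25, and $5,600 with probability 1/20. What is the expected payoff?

EV = 1/100 × 2200 + 13/100 × 18800 + 33/100 × 9800 + 12/25 × 400 + 1/20 × 5600 = 22 + 2444 + 3234 + 192 + 280 = 6172

$6,172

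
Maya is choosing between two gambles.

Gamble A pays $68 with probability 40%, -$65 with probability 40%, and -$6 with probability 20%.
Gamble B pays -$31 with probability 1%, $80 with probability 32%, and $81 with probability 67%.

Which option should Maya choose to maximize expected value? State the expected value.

Gamble B ($79.56)

Gamble A = 0.4 × 68 + 0.4 × (-65) + 0.2 × (-6) = 27.2 − 26 − 1.2 = 0
Gamble B = 0.01 × (-31) + 0.32 × 80 + 0.67 × 81 = -0.31 + 25.6 + 54.27 = 79.56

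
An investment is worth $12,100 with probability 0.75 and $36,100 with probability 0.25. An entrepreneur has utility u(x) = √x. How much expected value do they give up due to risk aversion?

$1,200

E[u] = 0.75·√12100 + 0.25·√36100 = 0.75·110 + 0.25·190 = 130
CE = (130)² = 16900
Risk premium = EV − CE = 18100 − 16900 = 1200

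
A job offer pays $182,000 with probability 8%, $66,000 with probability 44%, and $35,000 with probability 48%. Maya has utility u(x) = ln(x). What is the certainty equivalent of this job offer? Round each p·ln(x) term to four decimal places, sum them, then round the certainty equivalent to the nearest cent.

$52,791.21

E[u] = 0.08·ln(182000) + 0.44·ln(66000) + 0.48·ln(35000) = 0.9689 + 4.8829 + 5.0223 = 10.8741
CE = e^10.8741 ≈ 52791.21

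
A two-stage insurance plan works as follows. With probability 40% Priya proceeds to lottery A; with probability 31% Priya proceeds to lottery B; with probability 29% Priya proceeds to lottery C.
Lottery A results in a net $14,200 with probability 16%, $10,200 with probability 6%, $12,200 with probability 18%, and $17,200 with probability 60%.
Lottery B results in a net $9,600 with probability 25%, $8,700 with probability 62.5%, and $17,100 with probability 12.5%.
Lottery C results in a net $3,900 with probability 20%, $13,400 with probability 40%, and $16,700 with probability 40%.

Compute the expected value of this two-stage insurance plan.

EV(A) = 0.16 × 14200 + 0.06 × 10200 + 0.18 × 12200 + 0.6 × 17200 = 2272 + 612 + 2196 + 10320 = 15400
EV(B) = 0.25 × 9600 + 0.625 × 8700 + 0.125 × 17100 = 2400 + 5437.5 + 2137.5 = 9975
EV(C) = 0.2 × 3900 + 0.4 × 13400 + 0.4 × 16700 = 780 + 5360 + 6680 = 12820
Overall = 0.4 × 15400 + 0.31 × 9975 + 0.29 × 12820 = 6160 + 3092.25 + 3717.8 = 12970.05

$12,970.05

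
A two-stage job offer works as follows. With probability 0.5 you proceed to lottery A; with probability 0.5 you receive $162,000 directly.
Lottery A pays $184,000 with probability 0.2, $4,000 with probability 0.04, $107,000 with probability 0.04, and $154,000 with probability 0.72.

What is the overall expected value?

$157,060

EV(A) = 0.2 × 184000 + 0.04 × 4000 + 0.04 × 107000 + 0.72 × 154000 = 36800 + 160 + 4280 + 110880 = 152120
Branch B: 162000 (certain)
Overall = 0.5 × 152120 + 0.5 × 162000 = 76060 + 81000 = 157060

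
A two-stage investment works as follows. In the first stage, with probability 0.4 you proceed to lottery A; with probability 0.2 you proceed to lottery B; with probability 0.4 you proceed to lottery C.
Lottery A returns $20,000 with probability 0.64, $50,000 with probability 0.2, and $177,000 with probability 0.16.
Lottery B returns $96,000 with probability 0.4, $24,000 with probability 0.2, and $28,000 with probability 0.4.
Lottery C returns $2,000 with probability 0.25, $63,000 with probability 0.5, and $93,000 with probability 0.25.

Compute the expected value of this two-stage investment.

$53,428

EV(A) = 0.64 × 20000 + 0.2 × 50000 + 0.16 × 177000 = 12800 + 10000 + 28320 = 51120
EV(B) = 0.4 × 96000 + 0.2 × 24000 + 0.4 × 28000 = 38400 + 4800 + 11200 = 54400
EV(C) = 0.25 × 2000 + 0.5 × 63000 + 0.25 × 93000 = 500 + 31500 + 23250 = 55250
Overall = 0.4 × 51120 + 0.2 × 54400 + 0.4 × 55250 = 20448 + 10880 + 22100 = 53428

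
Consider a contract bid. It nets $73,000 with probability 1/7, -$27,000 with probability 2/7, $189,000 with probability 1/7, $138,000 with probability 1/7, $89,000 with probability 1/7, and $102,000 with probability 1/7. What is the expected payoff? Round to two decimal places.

EV = 1/7 × 73000 + 2/7 × (-27000) + 1/7 × 189000 + 1/7 × 138000 + 1/7 × 89000 + 1/7 × 102000 = 10428.5714 − 7714.2857 + 27000 + 19714.2857 + 12714.2857 + 14571.4286 = 76714.2857

$76,714.29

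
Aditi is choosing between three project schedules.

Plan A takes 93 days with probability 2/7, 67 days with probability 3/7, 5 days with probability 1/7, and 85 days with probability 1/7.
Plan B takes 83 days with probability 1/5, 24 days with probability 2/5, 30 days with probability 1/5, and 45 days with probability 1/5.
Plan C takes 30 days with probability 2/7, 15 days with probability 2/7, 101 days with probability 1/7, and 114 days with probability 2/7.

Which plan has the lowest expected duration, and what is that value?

Plan A = 2/7 × 93 + 3/7 × 67 + 1/7 × 5 + 1/7 × 85 = 26.5714 + 28.7143 + 0.7143 + 12.1429 = 68.1429
Plan B = 1/5 × 83 + 2/5 × 24 + 1/5 × 30 + 1/5 × 45 = 16.6 + 9.6 + 6 + 9 = 41.2
Plan C = 2/7 × 30 + 2/7 × 15 + 1/7 × 101 + 2/7 × 114 = 8.5714 + 4.2857 + 14.4286 + 32.5714 = 59.8571

Plan B (41.2 days)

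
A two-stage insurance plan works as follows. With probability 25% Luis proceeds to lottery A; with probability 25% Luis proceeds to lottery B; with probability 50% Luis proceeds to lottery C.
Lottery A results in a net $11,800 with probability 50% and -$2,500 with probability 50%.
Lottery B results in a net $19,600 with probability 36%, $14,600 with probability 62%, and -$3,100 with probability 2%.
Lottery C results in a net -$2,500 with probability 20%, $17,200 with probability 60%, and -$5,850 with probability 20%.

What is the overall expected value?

EV(A) = 0.5 × 11800 + 0.5 × (-2500) = 5900 − 1250 = 4650
EV(B) = 0.36 × 19600 + 0.62 × 14600 + 0.02 × (-3100) = 7056 + 9052 − 62 = 16046
EV(C) = 0.2 × (-2500) + 0.6 × 17200 + 0.2 × (-5850) = -500 + 10320 − 1170 = 8650
Overall = 0.25 × 4650 + 0.25 × 16046 + 0.5 × 8650 = 1162.5 + 4011.5 + 4325 = 9499

$9,499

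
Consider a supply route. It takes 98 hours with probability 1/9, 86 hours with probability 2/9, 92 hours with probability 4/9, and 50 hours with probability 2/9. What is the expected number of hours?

EV = 1/9 × 98 + 2/9 × 86 + 4/9 × 92 + 2/9 × 50 = 10.8889 + 19.1111 + 40.8889 + 11.1111 = 82

82 hours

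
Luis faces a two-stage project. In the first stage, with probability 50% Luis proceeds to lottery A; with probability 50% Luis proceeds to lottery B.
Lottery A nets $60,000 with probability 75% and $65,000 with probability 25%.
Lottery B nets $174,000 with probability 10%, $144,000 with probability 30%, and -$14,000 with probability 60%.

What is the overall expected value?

EV(A) = 0.75 × 60000 + 0.25 × 65000 = 45000 + 16250 = 61250
EV(B) = 0.1 × 174000 + 0.3 × 144000 + 0.6 × (-14000) = 17400 + 43200 − 8400 = 52200
Overall = 0.5 × 61250 + 0.5 × 52200 = 30625 + 26100 = 56725

$56,725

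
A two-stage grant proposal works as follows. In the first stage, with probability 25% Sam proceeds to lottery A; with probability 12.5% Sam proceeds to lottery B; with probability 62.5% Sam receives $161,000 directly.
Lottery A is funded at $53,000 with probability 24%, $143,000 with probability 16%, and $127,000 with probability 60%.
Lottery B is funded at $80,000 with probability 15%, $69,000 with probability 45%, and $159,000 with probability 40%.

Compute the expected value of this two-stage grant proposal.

EV(A) = 0.24 × 53000 + 0.16 × 143000 + 0.6 × 127000 = 12720 + 22880 + 76200 = 111800
EV(B) = 0.15 × 80000 + 0.45 × 69000 + 0.4 × 159000 = 12000 + 31050 + 63600 = 106650
Branch C: 161000 (certain)
Overall = 0.25 × 111800 + 0.125 × 106650 + 0.625 × 161000 = 27950 + 13331.25 + 100625 = 141906.25

$141,906.25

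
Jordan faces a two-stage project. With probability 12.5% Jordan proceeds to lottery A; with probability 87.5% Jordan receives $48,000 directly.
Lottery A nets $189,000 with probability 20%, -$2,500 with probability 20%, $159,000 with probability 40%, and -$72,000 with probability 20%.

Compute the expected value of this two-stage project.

$52,812.50

EV(A) = 0.2 × 189000 + 0.2 × (-2500) + 0.4 × 159000 + 0.2 × (-72000) = 37800 − 500 + 63600 − 14400 = 86500
Branch B: 48000 (certain)
Overall = 0.125 × 86500 + 0.875 × 48000 = 10812.5 + 42000 = 52812.5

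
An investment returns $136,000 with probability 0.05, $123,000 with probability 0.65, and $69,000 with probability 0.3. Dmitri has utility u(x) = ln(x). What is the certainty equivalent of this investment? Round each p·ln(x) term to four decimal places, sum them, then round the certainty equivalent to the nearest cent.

$103,943.21

E[u] = 0.05·ln(136000) + 0.65·ln(123000) + 0.3·ln(69000) = 0.5910 + 7.6180 + 3.3426 = 11.5516
CE = e^11.5516 ≈ 103943.21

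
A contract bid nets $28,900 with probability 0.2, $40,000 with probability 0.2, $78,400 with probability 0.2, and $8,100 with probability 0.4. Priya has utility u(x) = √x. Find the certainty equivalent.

E[u] = 0.2·√28900 + 0.2·√40000 + 0.2·√78400 + 0.4·√8100 = 0.2·170 + 0.2·200 + 0.2·280 + 0.4·90 = 166
CE = (166)² = 27556

$27,556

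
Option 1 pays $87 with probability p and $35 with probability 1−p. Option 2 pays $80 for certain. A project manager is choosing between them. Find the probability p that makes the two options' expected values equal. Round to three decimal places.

p = 0.865

p·87 + (1−p)·35 = 80
52p + 35 = 80
p = (80 − 35) / 52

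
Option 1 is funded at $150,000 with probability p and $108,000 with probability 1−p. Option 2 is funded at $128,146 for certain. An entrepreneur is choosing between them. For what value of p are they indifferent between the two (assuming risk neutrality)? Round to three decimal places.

p = 0.480

p·150000 + (1−p)·108000 = 128146
42000p + 108000 = 128146
p = (128146 − 108000) / 42000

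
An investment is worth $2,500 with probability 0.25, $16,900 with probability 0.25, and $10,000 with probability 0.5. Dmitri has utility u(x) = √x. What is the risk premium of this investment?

E[u] = 0.25·√2500 + 0.25·√16900 + 0.5·√10000 = 0.25·50 + 0.25·130 + 0.5·100 = 95
CE = (95)² = 9025
Risk premium = EV − CE = 9850 − 9025 = 825

$825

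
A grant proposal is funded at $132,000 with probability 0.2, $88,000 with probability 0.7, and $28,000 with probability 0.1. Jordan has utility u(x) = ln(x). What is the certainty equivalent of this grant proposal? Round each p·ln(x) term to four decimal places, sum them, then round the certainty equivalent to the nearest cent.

$85,110.02

E[u] = 0.2·ln(132000) + 0.7·ln(88000) + 0.1·ln(28000) = 2.3581 + 7.9696 + 1.0240 = 11.3517
CE = e^11.3517 ≈ 85110.02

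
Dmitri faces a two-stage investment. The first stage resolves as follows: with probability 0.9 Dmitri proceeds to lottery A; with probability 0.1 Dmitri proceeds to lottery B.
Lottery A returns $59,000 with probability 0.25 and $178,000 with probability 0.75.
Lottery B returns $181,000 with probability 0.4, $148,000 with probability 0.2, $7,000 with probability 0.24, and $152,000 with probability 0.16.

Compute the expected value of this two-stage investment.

EV(A) = 0.25 × 59000 + 0.75 × 178000 = 14750 + 133500 = 148250
EV(B) = 0.4 × 181000 + 0.2 × 148000 + 0.24 × 7000 + 0.16 × 152000 = 72400 + 29600 + 1680 + 24320 = 128000
Overall = 0.9 × 148250 + 0.1 × 128000 = 133425 + 12800 = 146225

$146,225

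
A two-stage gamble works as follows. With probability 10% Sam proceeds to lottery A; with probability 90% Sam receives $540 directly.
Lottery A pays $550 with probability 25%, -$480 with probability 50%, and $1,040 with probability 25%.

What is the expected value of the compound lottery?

$501.75

EV(A) = 0.25 × 550 + 0.5 × (-480) + 0.25 × 1040 = 137.5 − 240 + 260 = 157.5
Branch B: 540 (certain)
Overall = 0.1 × 157.5 + 0.9 × 540 = 15.75 + 486 = 501.75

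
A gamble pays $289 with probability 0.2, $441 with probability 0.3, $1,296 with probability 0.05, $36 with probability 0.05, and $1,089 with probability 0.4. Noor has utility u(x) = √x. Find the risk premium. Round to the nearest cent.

$67.30

E[u] = 0.2·√289 + 0.3·√441 + 0.05·√1296 + 0.05·√36 + 0.4·√1089 = 0.2·17 + 0.3·21 + 0.05·36 + 0.05·6 + 0.4·33 = 25
CE = (25)² = 625
Risk premium = EV − CE = 692.3 − 625 = 67.3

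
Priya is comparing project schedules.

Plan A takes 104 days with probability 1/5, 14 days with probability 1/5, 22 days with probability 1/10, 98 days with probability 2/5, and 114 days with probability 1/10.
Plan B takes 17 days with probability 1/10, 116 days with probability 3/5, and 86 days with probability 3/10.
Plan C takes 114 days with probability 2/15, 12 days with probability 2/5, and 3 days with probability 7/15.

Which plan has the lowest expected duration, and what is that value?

Plan C (21.4 days)

Plan A = 1/5 × 104 + 1/5 × 14 + 1/10 × 22 + 2/5 × 98 + 1/10 × 114 = 20.8 + 2.8 + 2.2 + 39.2 + 11.4 = 76.4
Plan B = 1/10 × 17 + 3/5 × 116 + 3/10 × 86 = 1.7 + 69.6 + 25.8 = 97.1
Plan C = 2/15 × 114 + 2/5 × 12 + 7/15 × 3 = 15.2 + 4.8 + 1.4 = 21.4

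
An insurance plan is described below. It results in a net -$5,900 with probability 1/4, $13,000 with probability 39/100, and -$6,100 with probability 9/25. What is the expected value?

EV = 1/4 × (-5900) + 39/100 × 13000 + 9/25 × (-6100) = -1475 + 5070 − 2196 = 1399

$1,399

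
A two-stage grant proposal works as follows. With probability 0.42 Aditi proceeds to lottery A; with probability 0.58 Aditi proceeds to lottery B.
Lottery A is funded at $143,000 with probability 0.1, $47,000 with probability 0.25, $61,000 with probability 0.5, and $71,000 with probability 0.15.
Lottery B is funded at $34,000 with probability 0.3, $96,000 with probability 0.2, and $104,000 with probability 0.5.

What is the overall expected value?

$75,436

EV(A) = 0.1 × 143000 + 0.25 × 47000 + 0.5 × 61000 + 0.15 × 71000 = 14300 + 11750 + 30500 + 10650 = 67200
EV(B) = 0.3 × 34000 + 0.2 × 96000 + 0.5 × 104000 = 10200 + 19200 + 52000 = 81400
Overall = 0.42 × 67200 + 0.58 × 81400 = 28224 + 47212 = 75436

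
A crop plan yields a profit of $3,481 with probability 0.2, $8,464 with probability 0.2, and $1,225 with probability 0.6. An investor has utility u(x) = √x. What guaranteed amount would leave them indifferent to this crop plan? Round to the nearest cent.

$2,621.44

E[u] = 0.2·√3481 + 0.2·√8464 + 0.6·√1225 = 0.2·59 + 0.2·92 + 0.6·35 = 51.2
CE = (51.2)² = 2621.44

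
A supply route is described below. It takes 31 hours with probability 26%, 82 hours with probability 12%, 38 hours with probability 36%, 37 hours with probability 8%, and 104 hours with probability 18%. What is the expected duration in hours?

EV = 0.26 × 31 + 0.12 × 82 + 0.36 × 38 + 0.08 × 37 + 0.18 × 104 = 8.06 + 9.84 + 13.68 + 2.96 + 18.72 = 53.26

53.26 hours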